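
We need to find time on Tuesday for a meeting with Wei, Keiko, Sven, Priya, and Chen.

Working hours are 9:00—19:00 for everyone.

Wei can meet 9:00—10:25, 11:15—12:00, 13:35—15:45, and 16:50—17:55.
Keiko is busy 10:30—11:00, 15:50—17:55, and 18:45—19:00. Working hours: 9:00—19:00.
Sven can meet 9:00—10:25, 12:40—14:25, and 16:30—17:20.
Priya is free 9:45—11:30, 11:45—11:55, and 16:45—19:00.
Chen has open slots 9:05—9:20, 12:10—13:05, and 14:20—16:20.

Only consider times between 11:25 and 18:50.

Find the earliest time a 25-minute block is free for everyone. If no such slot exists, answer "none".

none

Keiko free within 09:00–19:00: 09:00–10:30, 11:00–15:50, 17:55–18:45.
Wei ∩ Keiko: 09:00–10:25, 11:15–12:00, 13:35–15:45.
Wei ∩ Keiko ∩ Sven: 09:00–10:25, 13:35–14:25.
Wei ∩ Keiko ∩ Sven ∩ Priya: 09:45–10:25.
Wei ∩ Keiko ∩ Sven ∩ Priya ∩ Chen: (none).
Restricted to 11:25–18:50: (none).
Windows ≥ 25 min: (none).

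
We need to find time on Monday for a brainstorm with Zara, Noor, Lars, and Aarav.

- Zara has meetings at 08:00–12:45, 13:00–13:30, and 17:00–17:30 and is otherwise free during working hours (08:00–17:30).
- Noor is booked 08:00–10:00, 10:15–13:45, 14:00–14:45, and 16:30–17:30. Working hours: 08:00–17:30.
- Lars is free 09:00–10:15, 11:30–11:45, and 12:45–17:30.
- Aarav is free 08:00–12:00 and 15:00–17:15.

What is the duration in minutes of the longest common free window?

90 minutes

Zara free within 08:00–17:30: 12:45–13:00, 13:30–17:00.
Noor free within 08:00–17:30: 10:00–10:15, 13:45–14:00, 14:45–16:30.
Zara ∩ Noor: 13:45–14:00, 14:45–16:30.
Zara ∩ Noor ∩ Lars: 13:45–14:00, 14:45–16:30.
Zara ∩ Noor ∩ Lars ∩ Aarav: 15:00–16:30.
Single common window of 90 minutes.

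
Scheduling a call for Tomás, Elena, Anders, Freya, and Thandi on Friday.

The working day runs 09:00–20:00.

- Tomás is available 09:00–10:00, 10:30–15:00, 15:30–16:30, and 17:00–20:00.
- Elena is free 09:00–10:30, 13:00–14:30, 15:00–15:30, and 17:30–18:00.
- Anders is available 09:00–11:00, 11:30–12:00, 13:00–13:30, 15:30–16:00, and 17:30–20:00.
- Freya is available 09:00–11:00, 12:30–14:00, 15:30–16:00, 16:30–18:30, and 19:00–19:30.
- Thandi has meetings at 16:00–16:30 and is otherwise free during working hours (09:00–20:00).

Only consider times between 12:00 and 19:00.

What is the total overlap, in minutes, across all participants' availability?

60 minutes

Thandi free within 09:00–20:00: 09:00–16:00, 16:30–20:00.
Tomás ∩ Elena: 09:00–10:00, 13:00–14:30, 17:30–18:00.
Tomás ∩ Elena ∩ Anders: 09:00–10:00, 13:00–13:30, 17:30–18:00.
Tomás ∩ Elena ∩ Anders ∩ Freya: 09:00–10:00, 13:00–13:30, 17:30–18:00.
Tomás ∩ Elena ∩ Anders ∩ Freya ∩ Thandi: 09:00–10:00, 13:00–13:30, 17:30–18:00.
Restricted to 12:00–19:00: 13:00–13:30, 17:30–18:00.
Total common minutes: 30 + 30 = 60.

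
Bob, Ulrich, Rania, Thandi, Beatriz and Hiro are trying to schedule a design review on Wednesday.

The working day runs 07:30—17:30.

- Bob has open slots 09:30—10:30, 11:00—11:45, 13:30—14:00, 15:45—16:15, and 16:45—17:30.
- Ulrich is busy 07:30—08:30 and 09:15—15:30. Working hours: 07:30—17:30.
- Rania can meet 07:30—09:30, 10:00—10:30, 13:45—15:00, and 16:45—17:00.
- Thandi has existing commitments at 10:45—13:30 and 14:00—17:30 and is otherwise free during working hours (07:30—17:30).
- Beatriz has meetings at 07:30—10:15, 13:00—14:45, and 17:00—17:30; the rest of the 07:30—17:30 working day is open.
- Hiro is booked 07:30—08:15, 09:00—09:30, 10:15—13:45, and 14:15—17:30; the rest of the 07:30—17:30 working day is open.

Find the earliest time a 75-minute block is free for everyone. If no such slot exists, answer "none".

Ulrich free within 07:30–17:30: 08:30–09:15, 15:30–17:30.
Thandi free within 07:30–17:30: 07:30–10:45, 13:30–14:00.
Beatriz free within 07:30–17:30: 10:15–13:00, 14:45–17:00.
Hiro free within 07:30–17:30: 08:15–09:00, 09:30–10:15, 13:45–14:15.
Bob ∩ Ulrich: 15:45–16:15, 16:45–17:30.
Bob ∩ Ulrich ∩ Rania: 16:45–17:00.
Bob ∩ Ulrich ∩ Rania ∩ Thandi: (none).
Bob ∩ Ulrich ∩ Rania ∩ Thandi ∩ Beatriz: (none).
Bob ∩ Ulrich ∩ Rania ∩ Thandi ∩ Beatriz ∩ Hiro: (none).
Windows ≥ 75 min: (none).

none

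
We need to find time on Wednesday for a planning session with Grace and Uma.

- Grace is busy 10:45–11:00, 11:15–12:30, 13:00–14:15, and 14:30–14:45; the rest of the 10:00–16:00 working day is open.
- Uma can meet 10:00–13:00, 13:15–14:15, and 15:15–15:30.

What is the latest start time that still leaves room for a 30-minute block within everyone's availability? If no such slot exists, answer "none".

12:30

Grace free within 10:00–16:00: 10:00–10:45, 11:00–11:15, 12:30–13:00, 14:15–14:30, 14:45–16:00.
Grace ∩ Uma: 10:00–10:45, 11:00–11:15, 12:30–13:00, 15:15–15:30.
Windows ≥ 30 min: 10:00–10:45, 12:30–13:00.
Latest start in the last window 12:30–13:00 is 13:00 − 30 min = 12:30.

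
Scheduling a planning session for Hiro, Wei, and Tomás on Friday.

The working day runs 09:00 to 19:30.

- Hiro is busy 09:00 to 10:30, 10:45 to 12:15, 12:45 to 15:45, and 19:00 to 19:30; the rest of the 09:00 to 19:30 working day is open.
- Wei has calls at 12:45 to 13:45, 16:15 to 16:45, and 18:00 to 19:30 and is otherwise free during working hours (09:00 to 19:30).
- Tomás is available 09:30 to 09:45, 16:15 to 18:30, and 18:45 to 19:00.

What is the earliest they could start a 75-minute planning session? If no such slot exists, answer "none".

16:45

Hiro free within 09:00–19:30: 10:30–10:45, 12:15–12:45, 15:45–19:00.
Wei free within 09:00–19:30: 09:00–12:45, 13:45–16:15, 16:45–18:00.
Hiro ∩ Wei: 10:30–10:45, 12:15–12:45, 15:45–16:15, 16:45–18:00.
Hiro ∩ Wei ∩ Tomás: 16:45–18:00.
Windows ≥ 75 min: 16:45–18:00.
Earliest such window starts at 16:45.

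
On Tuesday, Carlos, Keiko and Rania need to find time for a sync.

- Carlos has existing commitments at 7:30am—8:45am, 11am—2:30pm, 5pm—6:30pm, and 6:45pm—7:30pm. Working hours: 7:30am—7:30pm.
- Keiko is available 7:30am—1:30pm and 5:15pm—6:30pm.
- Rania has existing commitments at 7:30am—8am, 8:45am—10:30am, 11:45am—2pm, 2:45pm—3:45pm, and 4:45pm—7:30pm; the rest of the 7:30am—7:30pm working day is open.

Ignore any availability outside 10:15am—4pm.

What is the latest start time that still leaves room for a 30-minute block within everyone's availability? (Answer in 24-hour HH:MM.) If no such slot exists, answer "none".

Carlos free within 07:30–19:30: 08:45–11:00, 14:30–17:00, 18:30–18:45.
Rania free within 07:30–19:30: 08:00–08:45, 10:30–11:45, 14:00–14:45, 15:45–16:45.
Carlos ∩ Keiko: 08:45–11:00.
Carlos ∩ Keiko ∩ Rania: 10:30–11:00.
Restricted to 10:15–16:00: 10:30–11:00.
Windows ≥ 30 min: 10:30–11:00.
Latest start in the last window 10:30–11:00 is 11:00 − 30 min = 10:30.

10:30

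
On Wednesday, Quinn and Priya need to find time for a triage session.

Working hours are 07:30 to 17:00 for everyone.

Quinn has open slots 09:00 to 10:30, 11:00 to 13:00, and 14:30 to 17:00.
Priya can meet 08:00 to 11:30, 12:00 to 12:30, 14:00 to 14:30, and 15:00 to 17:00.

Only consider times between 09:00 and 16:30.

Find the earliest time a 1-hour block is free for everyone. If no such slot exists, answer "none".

09:00

Quinn ∩ Priya: 09:00–10:30, 11:00–11:30, 12:00–12:30, 15:00–17:00.
Restricted to 09:00–16:30: 09:00–10:30, 11:00–11:30, 12:00–12:30, 15:00–16:30.
Windows ≥ 60 min: 09:00–10:30, 15:00–16:30.
Earliest such window starts at 09:00.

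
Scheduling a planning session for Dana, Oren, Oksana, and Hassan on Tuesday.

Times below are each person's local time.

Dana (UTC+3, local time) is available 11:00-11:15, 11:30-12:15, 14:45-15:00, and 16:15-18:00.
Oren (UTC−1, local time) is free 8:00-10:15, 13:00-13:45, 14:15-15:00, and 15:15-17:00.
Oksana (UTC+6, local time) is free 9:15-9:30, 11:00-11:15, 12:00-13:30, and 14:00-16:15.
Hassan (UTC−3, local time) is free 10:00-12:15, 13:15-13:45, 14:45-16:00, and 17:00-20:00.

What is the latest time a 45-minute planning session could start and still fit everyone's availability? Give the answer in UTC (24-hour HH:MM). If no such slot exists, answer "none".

Dana → UTC: 08:00–08:15, 08:30–09:15, 11:45–12:00, 13:15–15:00.
Oren → UTC: 09:00–11:15, 14:00–14:45, 15:15–16:00, 16:15–18:00.
Oksana → UTC: 03:15–03:30, 05:00–05:15, 06:00–07:30, 08:00–10:15.
Hassan → UTC: 13:00–15:15, 16:15–16:45, 17:45–19:00, 20:00–23:00.
Dana ∩ Oren: 09:00–09:15, 14:00–14:45.
Dana ∩ Oren ∩ Oksana: 09:00–09:15.
Dana ∩ Oren ∩ Oksana ∩ Hassan: (none).
Windows ≥ 45 min: (none).

none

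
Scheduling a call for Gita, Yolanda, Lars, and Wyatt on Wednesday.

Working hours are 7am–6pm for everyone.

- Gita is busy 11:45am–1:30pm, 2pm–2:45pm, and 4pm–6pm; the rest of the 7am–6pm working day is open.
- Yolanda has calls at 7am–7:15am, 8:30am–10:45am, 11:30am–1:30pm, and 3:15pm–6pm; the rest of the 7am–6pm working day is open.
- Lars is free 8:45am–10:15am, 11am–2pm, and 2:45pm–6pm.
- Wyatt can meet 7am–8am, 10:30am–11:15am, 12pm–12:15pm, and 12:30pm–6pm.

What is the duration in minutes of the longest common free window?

Gita free within 07:00–18:00: 07:00–11:45, 13:30–14:00, 14:45–16:00.
Yolanda free within 07:00–18:00: 07:15–08:30, 10:45–11:30, 13:30–15:15.
Gita ∩ Yolanda: 07:15–08:30, 10:45–11:30, 13:30–14:00, 14:45–15:15.
Gita ∩ Yolanda ∩ Lars: 11:00–11:30, 13:30–14:00, 14:45–15:15.
Gita ∩ Yolanda ∩ Lars ∩ Wyatt: 11:00–11:15, 13:30–14:00, 14:45–15:15.
Common window lengths: 15, 30, 30 min; longest is 30.

30 minutes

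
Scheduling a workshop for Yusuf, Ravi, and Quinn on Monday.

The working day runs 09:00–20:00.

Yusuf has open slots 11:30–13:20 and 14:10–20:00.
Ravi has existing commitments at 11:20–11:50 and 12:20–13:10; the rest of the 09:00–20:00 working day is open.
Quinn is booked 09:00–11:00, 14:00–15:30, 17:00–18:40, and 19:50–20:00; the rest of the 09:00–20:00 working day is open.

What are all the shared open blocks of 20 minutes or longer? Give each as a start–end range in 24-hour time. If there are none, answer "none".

11:50–12:20, 15:30–17:00, 18:40–19:50

Ravi free within 09:00–20:00: 09:00–11:20, 11:50–12:20, 13:10–20:00.
Quinn free within 09:00–20:00: 11:00–14:00, 15:30–17:00, 18:40–19:50.
Yusuf ∩ Ravi: 11:50–12:20, 13:10–13:20, 14:10–20:00.
Yusuf ∩ Ravi ∩ Quinn: 11:50–12:20, 13:10–13:20, 15:30–17:00, 18:40–19:50.
Windows ≥ 20 min: 11:50–12:20, 15:30–17:00, 18:40–19:50.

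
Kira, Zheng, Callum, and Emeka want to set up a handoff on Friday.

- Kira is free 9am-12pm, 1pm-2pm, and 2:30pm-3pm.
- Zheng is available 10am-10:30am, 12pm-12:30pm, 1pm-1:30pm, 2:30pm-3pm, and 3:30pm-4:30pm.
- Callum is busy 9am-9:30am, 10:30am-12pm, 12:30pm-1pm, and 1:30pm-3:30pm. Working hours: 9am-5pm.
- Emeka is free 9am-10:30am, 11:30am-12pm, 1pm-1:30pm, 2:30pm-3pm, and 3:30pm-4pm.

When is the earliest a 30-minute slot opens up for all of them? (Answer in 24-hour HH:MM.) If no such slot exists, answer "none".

10:00

Callum free within 09:00–17:00: 09:30–10:30, 12:00–12:30, 13:00–13:30, 15:30–17:00.
Kira ∩ Zheng: 10:00–10:30, 13:00–13:30, 14:30–15:00.
Kira ∩ Zheng ∩ Callum: 10:00–10:30, 13:00–13:30.
Kira ∩ Zheng ∩ Callum ∩ Emeka: 10:00–10:30, 13:00–13:30.
Windows ≥ 30 min: 10:00–10:30, 13:00–13:30.
Earliest such window starts at 10:00.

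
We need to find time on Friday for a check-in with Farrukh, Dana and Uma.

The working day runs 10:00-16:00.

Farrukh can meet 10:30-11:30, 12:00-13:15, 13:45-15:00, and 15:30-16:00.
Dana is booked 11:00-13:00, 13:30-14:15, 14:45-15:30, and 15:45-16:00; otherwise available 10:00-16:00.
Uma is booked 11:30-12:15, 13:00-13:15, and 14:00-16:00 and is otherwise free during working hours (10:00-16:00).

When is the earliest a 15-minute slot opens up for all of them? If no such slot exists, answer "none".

10:30

Dana free within 10:00–16:00: 10:00–11:00, 13:00–13:30, 14:15–14:45, 15:30–15:45.
Uma free within 10:00–16:00: 10:00–11:30, 12:15–13:00, 13:15–14:00.
Farrukh ∩ Dana: 10:30–11:00, 13:00–13:15, 14:15–14:45, 15:30–15:45.
Farrukh ∩ Dana ∩ Uma: 10:30–11:00.
Windows ≥ 15 min: 10:30–11:00.
Earliest such window starts at 10:30.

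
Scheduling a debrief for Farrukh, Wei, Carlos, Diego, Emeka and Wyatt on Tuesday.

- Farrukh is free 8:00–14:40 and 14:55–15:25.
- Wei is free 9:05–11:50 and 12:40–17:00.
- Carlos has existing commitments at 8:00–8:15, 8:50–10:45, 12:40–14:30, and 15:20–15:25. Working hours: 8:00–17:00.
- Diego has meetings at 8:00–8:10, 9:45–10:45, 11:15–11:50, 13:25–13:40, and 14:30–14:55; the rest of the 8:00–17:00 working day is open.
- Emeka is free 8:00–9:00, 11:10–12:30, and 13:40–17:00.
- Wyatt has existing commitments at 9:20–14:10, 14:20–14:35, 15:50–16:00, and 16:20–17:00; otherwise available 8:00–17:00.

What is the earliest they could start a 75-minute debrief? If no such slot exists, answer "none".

none

Carlos free within 08:00–17:00: 08:15–08:50, 10:45–12:40, 14:30–15:20, 15:25–17:00.
Diego free within 08:00–17:00: 08:10–09:45, 10:45–11:15, 11:50–13:25, 13:40–14:30, 14:55–17:00.
Wyatt free within 08:00–17:00: 08:00–09:20, 14:10–14:20, 14:35–15:50, 16:00–16:20.
Farrukh ∩ Wei: 09:05–11:50, 12:40–14:40, 14:55–15:25.
Farrukh ∩ Wei ∩ Carlos: 10:45–11:50, 14:30–14:40, 14:55–15:20.
Farrukh ∩ Wei ∩ Carlos ∩ Diego: 10:45–11:15, 14:55–15:20.
Farrukh ∩ Wei ∩ Carlos ∩ Diego ∩ Emeka: 11:10–11:15, 14:55–15:20.
Farrukh ∩ Wei ∩ Carlos ∩ Diego ∩ Emeka ∩ Wyatt: 14:55–15:20.
Windows ≥ 75 min: (none).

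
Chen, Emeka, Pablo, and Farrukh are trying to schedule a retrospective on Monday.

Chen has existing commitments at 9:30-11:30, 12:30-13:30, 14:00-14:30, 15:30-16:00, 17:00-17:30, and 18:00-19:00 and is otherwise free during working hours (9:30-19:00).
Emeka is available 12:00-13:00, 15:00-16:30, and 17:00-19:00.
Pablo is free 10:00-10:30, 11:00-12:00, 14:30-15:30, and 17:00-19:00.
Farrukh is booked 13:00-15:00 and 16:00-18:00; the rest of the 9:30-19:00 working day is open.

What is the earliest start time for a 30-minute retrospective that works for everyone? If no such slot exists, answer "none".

15:00

Chen free within 09:30–19:00: 11:30–12:30, 13:30–14:00, 14:30–15:30, 16:00–17:00, 17:30–18:00.
Farrukh free within 09:30–19:00: 09:30–13:00, 15:00–16:00, 18:00–19:00.
Chen ∩ Emeka: 12:00–12:30, 15:00–15:30, 16:00–16:30, 17:30–18:00.
Chen ∩ Emeka ∩ Pablo: 15:00–15:30, 17:30–18:00.
Chen ∩ Emeka ∩ Pablo ∩ Farrukh: 15:00–15:30.
Windows ≥ 30 min: 15:00–15:30.
Earliest such window starts at 15:00.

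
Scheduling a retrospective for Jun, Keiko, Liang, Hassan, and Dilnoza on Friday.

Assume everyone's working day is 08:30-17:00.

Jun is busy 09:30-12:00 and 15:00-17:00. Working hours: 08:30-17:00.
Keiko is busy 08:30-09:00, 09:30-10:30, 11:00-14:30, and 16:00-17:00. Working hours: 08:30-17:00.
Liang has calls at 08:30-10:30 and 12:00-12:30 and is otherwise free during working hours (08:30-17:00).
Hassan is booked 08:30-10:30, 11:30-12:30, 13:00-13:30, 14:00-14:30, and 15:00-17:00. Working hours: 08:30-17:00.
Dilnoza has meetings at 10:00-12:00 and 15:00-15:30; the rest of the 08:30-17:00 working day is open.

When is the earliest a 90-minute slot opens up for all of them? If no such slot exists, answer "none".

Jun free within 08:30–17:00: 08:30–09:30, 12:00–15:00.
Keiko free within 08:30–17:00: 09:00–09:30, 10:30–11:00, 14:30–16:00.
Liang free within 08:30–17:00: 10:30–12:00, 12:30–17:00.
Hassan free within 08:30–17:00: 10:30–11:30, 12:30–13:00, 13:30–14:00, 14:30–15:00.
Dilnoza free within 08:30–17:00: 08:30–10:00, 12:00–15:00, 15:30–17:00.
Jun ∩ Keiko: 09:00–09:30, 14:30–15:00.
Jun ∩ Keiko ∩ Liang: 14:30–15:00.
Jun ∩ Keiko ∩ Liang ∩ Hassan: 14:30–15:00.
Jun ∩ Keiko ∩ Liang ∩ Hassan ∩ Dilnoza: 14:30–15:00.
Windows ≥ 90 min: (none).

none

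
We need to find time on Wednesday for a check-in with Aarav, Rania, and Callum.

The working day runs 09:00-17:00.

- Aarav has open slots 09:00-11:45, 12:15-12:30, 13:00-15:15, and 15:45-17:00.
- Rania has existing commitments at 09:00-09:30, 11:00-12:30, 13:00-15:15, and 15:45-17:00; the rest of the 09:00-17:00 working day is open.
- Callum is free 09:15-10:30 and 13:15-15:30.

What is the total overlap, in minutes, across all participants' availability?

Rania free within 09:00–17:00: 09:30–11:00, 12:30–13:00, 15:15–15:45.
Aarav ∩ Rania: 09:30–11:00.
Aarav ∩ Rania ∩ Callum: 09:30–10:30.
Total common minutes: 60.

60 minutes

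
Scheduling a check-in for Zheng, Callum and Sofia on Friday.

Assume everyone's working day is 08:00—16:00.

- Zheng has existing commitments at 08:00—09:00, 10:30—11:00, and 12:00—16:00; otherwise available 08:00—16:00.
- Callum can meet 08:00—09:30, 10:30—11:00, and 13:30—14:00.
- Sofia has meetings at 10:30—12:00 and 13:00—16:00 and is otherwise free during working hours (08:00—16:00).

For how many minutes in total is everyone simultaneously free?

Zheng free within 08:00–16:00: 09:00–10:30, 11:00–12:00.
Sofia free within 08:00–16:00: 08:00–10:30, 12:00–13:00.
Zheng ∩ Callum: 09:00–09:30.
Zheng ∩ Callum ∩ Sofia: 09:00–09:30.
Total common minutes: 30.

30 minutes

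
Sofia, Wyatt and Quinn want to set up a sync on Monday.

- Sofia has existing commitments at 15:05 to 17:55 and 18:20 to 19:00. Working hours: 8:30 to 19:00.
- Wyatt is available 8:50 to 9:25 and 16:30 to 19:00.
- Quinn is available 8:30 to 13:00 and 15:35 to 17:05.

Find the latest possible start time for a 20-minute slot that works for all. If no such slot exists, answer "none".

09:05

Sofia free within 08:30–19:00: 08:30–15:05, 17:55–18:20.
Sofia ∩ Wyatt: 08:50–09:25, 17:55–18:20.
Sofia ∩ Wyatt ∩ Quinn: 08:50–09:25.
Windows ≥ 20 min: 08:50–09:25.
Latest start in the last window 08:50–09:25 is 09:25 − 20 min = 09:05.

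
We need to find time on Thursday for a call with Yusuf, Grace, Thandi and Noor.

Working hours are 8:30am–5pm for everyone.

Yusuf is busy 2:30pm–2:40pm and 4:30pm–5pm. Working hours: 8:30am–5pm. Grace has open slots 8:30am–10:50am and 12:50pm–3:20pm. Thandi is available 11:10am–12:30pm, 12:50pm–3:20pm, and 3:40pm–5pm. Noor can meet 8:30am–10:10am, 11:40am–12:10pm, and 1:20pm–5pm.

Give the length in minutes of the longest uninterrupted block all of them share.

70 minutes

Yusuf free within 08:30–17:00: 08:30–14:30, 14:40–16:30.
Yusuf ∩ Grace: 08:30–10:50, 12:50–14:30, 14:40–15:20.
Yusuf ∩ Grace ∩ Thandi: 12:50–14:30, 14:40–15:20.
Yusuf ∩ Grace ∩ Thandi ∩ Noor: 13:20–14:30, 14:40–15:20.
Common window lengths: 70, 40 min; longest is 70.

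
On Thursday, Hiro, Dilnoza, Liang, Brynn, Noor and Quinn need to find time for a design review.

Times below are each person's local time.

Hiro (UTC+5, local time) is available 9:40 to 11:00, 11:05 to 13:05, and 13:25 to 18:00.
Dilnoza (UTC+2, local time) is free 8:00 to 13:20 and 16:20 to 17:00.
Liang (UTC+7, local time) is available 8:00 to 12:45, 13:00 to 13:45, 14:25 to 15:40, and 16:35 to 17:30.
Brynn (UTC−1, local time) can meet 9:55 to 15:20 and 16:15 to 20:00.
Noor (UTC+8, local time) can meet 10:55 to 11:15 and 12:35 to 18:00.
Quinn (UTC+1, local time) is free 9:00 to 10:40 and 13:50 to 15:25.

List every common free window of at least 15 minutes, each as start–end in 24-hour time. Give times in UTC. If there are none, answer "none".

Hiro → UTC: 04:40–06:00, 06:05–08:05, 08:25–13:00.
Dilnoza → UTC: 06:00–11:20, 14:20–15:00.
Liang → UTC: 01:00–05:45, 06:00–06:45, 07:25–08:40, 09:35–10:30.
Brynn → UTC: 10:55–16:20, 17:15–21:00.
Noor → UTC: 02:55–03:15, 04:35–10:00.
Quinn → UTC: 08:00–09:40, 12:50–14:25.
Hiro ∩ Dilnoza: 06:05–08:05, 08:25–11:20.
Hiro ∩ Dilnoza ∩ Liang: 06:05–06:45, 07:25–08:05, 08:25–08:40, 09:35–10:30.
Hiro ∩ Dilnoza ∩ Liang ∩ Brynn: (none).
Hiro ∩ Dilnoza ∩ Liang ∩ Brynn ∩ Noor: (none).
Hiro ∩ Dilnoza ∩ Liang ∩ Brynn ∩ Noor ∩ Quinn: (none).
Windows ≥ 15 min: (none).

none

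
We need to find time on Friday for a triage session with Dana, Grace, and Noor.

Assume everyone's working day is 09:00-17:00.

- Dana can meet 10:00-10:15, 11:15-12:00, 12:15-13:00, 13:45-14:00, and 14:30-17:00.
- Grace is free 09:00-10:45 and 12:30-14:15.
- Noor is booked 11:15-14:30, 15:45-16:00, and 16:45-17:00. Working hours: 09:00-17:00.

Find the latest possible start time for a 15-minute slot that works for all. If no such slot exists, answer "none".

10:00

Noor free within 09:00–17:00: 09:00–11:15, 14:30–15:45, 16:00–16:45.
Dana ∩ Grace: 10:00–10:15, 12:30–13:00, 13:45–14:00.
Dana ∩ Grace ∩ Noor: 10:00–10:15.
Windows ≥ 15 min: 10:00–10:15.
Latest start in the last window 10:00–10:15 is 10:15 − 15 min = 10:00.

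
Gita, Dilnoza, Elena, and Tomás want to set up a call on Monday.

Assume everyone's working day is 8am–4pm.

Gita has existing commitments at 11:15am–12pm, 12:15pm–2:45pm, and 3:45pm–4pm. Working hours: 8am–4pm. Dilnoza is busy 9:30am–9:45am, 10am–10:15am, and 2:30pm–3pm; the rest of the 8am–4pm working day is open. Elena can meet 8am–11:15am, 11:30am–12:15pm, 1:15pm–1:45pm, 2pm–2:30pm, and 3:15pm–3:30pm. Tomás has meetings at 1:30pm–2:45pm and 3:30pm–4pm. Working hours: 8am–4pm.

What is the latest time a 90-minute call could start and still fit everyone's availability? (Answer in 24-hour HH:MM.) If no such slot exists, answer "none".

Gita free within 08:00–16:00: 08:00–11:15, 12:00–12:15, 14:45–15:45.
Dilnoza free within 08:00–16:00: 08:00–09:30, 09:45–10:00, 10:15–14:30, 15:00–16:00.
Tomás free within 08:00–16:00: 08:00–13:30, 14:45–15:30.
Gita ∩ Dilnoza: 08:00–09:30, 09:45–10:00, 10:15–11:15, 12:00–12:15, 15:00–15:45.
Gita ∩ Dilnoza ∩ Elena: 08:00–09:30, 09:45–10:00, 10:15–11:15, 12:00–12:15, 15:15–15:30.
Gita ∩ Dilnoza ∩ Elena ∩ Tomás: 08:00–09:30, 09:45–10:00, 10:15–11:15, 12:00–12:15, 15:15–15:30.
Windows ≥ 90 min: 08:00–09:30.
Latest start in the last window 08:00–09:30 is 09:30 − 90 min = 08:00.

08:00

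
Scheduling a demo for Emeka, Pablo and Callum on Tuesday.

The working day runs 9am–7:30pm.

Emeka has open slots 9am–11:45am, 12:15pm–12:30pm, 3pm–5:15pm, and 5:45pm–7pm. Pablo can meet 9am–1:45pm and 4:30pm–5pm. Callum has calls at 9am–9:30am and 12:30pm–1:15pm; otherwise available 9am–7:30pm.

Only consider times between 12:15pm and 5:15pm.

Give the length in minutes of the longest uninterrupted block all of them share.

30 minutes

Callum free within 09:00–19:30: 09:30–12:30, 13:15–19:30.
Emeka ∩ Pablo: 09:00–11:45, 12:15–12:30, 16:30–17:00.
Emeka ∩ Pablo ∩ Callum: 09:30–11:45, 12:15–12:30, 16:30–17:00.
Restricted to 12:15–17:15: 12:15–12:30, 16:30–17:00.
Common window lengths: 15, 30 min; longest is 30.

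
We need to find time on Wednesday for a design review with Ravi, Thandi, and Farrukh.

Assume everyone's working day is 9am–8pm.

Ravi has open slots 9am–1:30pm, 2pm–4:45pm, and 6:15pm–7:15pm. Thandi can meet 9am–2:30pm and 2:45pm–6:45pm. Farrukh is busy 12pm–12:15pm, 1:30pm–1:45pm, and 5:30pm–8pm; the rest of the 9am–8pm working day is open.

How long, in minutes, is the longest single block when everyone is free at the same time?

Farrukh free within 09:00–20:00: 09:00–12:00, 12:15–13:30, 13:45–17:30.
Ravi ∩ Thandi: 09:00–13:30, 14:00–14:30, 14:45–16:45, 18:15–18:45.
Ravi ∩ Thandi ∩ Farrukh: 09:00–12:00, 12:15–13:30, 14:00–14:30, 14:45–16:45.
Common window lengths: 180, 75, 30, 120 min; longest is 180.

180 minutes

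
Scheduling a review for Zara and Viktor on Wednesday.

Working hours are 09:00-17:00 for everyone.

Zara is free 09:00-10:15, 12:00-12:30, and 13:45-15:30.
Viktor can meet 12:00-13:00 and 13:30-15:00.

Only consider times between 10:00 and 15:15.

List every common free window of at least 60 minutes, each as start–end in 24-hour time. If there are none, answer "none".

Zara ∩ Viktor: 12:00–12:30, 13:45–15:00.
Restricted to 10:00–15:15: 12:00–12:30, 13:45–15:00.
Windows ≥ 60 min: 13:45–15:00.

13:45–15:00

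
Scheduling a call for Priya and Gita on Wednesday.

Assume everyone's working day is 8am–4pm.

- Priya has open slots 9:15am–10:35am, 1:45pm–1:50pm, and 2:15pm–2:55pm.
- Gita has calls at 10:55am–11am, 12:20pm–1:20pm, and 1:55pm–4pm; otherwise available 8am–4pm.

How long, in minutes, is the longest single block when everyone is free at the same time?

Gita free within 08:00–16:00: 08:00–10:55, 11:00–12:20, 13:20–13:55.
Priya ∩ Gita: 09:15–10:35, 13:45–13:50.
Common window lengths: 80, 5 min; longest is 80.

80 minutes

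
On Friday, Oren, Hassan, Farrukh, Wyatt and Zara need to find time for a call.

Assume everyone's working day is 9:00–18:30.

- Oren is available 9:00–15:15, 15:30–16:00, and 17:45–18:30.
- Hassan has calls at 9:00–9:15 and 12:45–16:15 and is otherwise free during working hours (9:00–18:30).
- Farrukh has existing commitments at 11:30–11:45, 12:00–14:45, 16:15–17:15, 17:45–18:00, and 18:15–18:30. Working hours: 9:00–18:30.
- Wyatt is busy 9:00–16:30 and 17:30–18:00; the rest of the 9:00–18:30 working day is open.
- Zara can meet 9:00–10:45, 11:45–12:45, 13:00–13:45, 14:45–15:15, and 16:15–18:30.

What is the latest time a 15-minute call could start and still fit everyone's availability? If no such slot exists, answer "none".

Hassan free within 09:00–18:30: 09:15–12:45, 16:15–18:30.
Farrukh free within 09:00–18:30: 09:00–11:30, 11:45–12:00, 14:45–16:15, 17:15–17:45, 18:00–18:15.
Wyatt free within 09:00–18:30: 16:30–17:30, 18:00–18:30.
Oren ∩ Hassan: 09:15–12:45, 17:45–18:30.
Oren ∩ Hassan ∩ Farrukh: 09:15–11:30, 11:45–12:00, 18:00–18:15.
Oren ∩ Hassan ∩ Farrukh ∩ Wyatt: 18:00–18:15.
Oren ∩ Hassan ∩ Farrukh ∩ Wyatt ∩ Zara: 18:00–18:15.
Windows ≥ 15 min: 18:00–18:15.
Latest start in the last window 18:00–18:15 is 18:15 − 15 min = 18:00.

18:00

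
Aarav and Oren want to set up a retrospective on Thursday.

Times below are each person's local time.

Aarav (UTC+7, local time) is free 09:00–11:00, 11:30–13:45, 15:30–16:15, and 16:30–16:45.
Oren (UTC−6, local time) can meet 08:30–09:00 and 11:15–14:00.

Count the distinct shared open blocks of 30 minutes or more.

0

Aarav → UTC: 02:00–04:00, 04:30–06:45, 08:30–09:15, 09:30–09:45.
Oren → UTC: 14:30–15:00, 17:15–20:00.
Aarav ∩ Oren: (none).
Windows ≥ 30 min: (none).
That's 0 windows.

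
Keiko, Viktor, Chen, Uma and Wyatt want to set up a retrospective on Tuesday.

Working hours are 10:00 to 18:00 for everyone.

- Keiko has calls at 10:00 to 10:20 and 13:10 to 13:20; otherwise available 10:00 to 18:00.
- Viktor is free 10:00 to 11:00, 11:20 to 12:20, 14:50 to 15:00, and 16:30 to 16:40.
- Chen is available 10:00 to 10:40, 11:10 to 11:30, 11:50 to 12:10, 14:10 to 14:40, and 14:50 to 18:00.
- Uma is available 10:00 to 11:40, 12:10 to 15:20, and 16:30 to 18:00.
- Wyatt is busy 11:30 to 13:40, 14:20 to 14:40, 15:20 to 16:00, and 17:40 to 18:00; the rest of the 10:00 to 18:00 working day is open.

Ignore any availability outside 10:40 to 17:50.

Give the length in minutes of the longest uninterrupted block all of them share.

10 minutes

Keiko free within 10:00–18:00: 10:20–13:10, 13:20–18:00.
Wyatt free within 10:00–18:00: 10:00–11:30, 13:40–14:20, 14:40–15:20, 16:00–17:40.
Keiko ∩ Viktor: 10:20–11:00, 11:20–12:20, 14:50–15:00, 16:30–16:40.
Keiko ∩ Viktor ∩ Chen: 10:20–10:40, 11:20–11:30, 11:50–12:10, 14:50–15:00, 16:30–16:40.
Keiko ∩ Viktor ∩ Chen ∩ Uma: 10:20–10:40, 11:20–11:30, 14:50–15:00, 16:30–16:40.
Keiko ∩ Viktor ∩ Chen ∩ Uma ∩ Wyatt: 10:20–10:40, 11:20–11:30, 14:50–15:00, 16:30–16:40.
Restricted to 10:40–17:50: 11:20–11:30, 14:50–15:00, 16:30–16:40.
Common window lengths: 10, 10, 10 min; longest is 10.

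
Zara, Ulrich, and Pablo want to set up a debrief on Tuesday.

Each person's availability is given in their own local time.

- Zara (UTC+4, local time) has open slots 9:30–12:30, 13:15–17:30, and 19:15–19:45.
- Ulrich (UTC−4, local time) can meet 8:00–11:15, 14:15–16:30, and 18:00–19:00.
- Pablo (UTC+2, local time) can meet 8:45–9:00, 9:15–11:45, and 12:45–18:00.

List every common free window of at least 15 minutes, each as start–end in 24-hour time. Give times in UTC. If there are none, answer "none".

12:00–13:30

Zara → UTC: 05:30–08:30, 09:15–13:30, 15:15–15:45.
Ulrich → UTC: 12:00–15:15, 18:15–20:30, 22:00–23:00.
Pablo → UTC: 06:45–07:00, 07:15–09:45, 10:45–16:00.
Zara ∩ Ulrich: 12:00–13:30.
Zara ∩ Ulrich ∩ Pablo: 12:00–13:30.
Windows ≥ 15 min: 12:00–13:30.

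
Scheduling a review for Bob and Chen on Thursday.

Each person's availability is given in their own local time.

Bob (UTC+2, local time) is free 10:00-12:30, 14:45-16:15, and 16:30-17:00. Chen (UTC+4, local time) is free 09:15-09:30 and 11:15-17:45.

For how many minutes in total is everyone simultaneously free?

210 minutes

Bob → UTC: 08:00–10:30, 12:45–14:15, 14:30–15:00.
Chen → UTC: 05:15–05:30, 07:15–13:45.
Bob ∩ Chen: 08:00–10:30, 12:45–13:45.
Total common minutes: 150 + 60 = 210.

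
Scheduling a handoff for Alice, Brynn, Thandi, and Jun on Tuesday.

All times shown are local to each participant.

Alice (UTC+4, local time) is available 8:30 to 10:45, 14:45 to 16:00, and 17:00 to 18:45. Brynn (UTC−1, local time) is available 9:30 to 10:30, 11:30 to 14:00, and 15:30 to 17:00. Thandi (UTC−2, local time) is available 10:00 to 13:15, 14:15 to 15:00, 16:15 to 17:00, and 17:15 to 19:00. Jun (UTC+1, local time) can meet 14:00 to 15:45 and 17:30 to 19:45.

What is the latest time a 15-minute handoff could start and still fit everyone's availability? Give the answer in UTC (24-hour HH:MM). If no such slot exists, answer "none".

Alice → UTC: 04:30–06:45, 10:45–12:00, 13:00–14:45.
Brynn → UTC: 10:30–11:30, 12:30–15:00, 16:30–18:00.
Thandi → UTC: 12:00–15:15, 16:15–17:00, 18:15–19:00, 19:15–21:00.
Jun → UTC: 13:00–14:45, 16:30–18:45.
Alice ∩ Brynn: 10:45–11:30, 13:00–14:45.
Alice ∩ Brynn ∩ Thandi: 13:00–14:45.
Alice ∩ Brynn ∩ Thandi ∩ Jun: 13:00–14:45.
Windows ≥ 15 min: 13:00–14:45.
Latest start in the last window 13:00–14:45 is 14:45 − 15 min = 14:30.

14:30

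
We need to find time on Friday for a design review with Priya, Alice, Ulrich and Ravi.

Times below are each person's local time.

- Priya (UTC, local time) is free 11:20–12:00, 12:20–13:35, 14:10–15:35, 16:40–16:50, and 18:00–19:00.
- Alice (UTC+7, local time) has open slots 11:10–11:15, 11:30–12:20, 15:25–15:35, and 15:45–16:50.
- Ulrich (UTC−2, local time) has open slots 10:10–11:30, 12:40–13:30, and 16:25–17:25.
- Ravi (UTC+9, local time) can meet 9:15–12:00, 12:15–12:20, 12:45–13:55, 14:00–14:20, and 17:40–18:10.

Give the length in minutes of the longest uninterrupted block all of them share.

Priya → UTC: 11:20–12:00, 12:20–13:35, 14:10–15:35, 16:40–16:50, 18:00–19:00.
Alice → UTC: 04:10–04:15, 04:30–05:20, 08:25–08:35, 08:45–09:50.
Ulrich → UTC: 12:10–13:30, 14:40–15:30, 18:25–19:25.
Ravi → UTC: 00:15–03:00, 03:15–03:20, 03:45–04:55, 05:00–05:20, 08:40–09:10.
Priya ∩ Alice: (none).
Priya ∩ Alice ∩ Ulrich: (none).
Priya ∩ Alice ∩ Ulrich ∩ Ravi: (none).
No common window.

0 minutes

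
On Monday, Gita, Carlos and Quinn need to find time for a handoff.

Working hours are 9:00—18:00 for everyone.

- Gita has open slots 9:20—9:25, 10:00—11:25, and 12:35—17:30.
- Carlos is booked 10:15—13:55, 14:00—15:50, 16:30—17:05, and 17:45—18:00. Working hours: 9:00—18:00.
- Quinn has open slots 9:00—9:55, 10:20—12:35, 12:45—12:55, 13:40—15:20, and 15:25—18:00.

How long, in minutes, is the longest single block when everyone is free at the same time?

Carlos free within 09:00–18:00: 09:00–10:15, 13:55–14:00, 15:50–16:30, 17:05–17:45.
Gita ∩ Carlos: 09:20–09:25, 10:00–10:15, 13:55–14:00, 15:50–16:30, 17:05–17:30.
Gita ∩ Carlos ∩ Quinn: 09:20–09:25, 13:55–14:00, 15:50–16:30, 17:05–17:30.
Common window lengths: 5, 5, 40, 25 min; longest is 40.

40 minutes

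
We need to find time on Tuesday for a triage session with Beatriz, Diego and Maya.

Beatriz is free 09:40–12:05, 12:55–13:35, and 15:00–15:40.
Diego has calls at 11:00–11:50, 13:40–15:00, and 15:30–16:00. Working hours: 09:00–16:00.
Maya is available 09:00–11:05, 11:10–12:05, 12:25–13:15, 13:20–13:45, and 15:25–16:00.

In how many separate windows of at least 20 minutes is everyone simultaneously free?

2

Diego free within 09:00–16:00: 09:00–11:00, 11:50–13:40, 15:00–15:30.
Beatriz ∩ Diego: 09:40–11:00, 11:50–12:05, 12:55–13:35, 15:00–15:30.
Beatriz ∩ Diego ∩ Maya: 09:40–11:00, 11:50–12:05, 12:55–13:15, 13:20–13:35, 15:25–15:30.
Windows ≥ 20 min: 09:40–11:00, 12:55–13:15.
That's 2 windows.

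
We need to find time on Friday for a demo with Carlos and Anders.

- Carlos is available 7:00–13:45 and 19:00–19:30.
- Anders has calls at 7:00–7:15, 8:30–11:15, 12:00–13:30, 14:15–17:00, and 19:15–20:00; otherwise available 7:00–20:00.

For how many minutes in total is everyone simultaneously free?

Anders free within 07:00–20:00: 07:15–08:30, 11:15–12:00, 13:30–14:15, 17:00–19:15.
Carlos ∩ Anders: 07:15–08:30, 11:15–12:00, 13:30–13:45, 19:00–19:15.
Total common minutes: 75 + 45 + 15 + 15 = 150.

150 minutes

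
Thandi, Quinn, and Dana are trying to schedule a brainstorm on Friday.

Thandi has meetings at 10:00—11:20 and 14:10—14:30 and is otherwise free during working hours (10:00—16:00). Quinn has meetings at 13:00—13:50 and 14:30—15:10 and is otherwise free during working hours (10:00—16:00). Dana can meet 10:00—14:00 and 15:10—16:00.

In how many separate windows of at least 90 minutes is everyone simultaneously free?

Thandi free within 10:00–16:00: 11:20–14:10, 14:30–16:00.
Quinn free within 10:00–16:00: 10:00–13:00, 13:50–14:30, 15:10–16:00.
Thandi ∩ Quinn: 11:20–13:00, 13:50–14:10, 15:10–16:00.
Thandi ∩ Quinn ∩ Dana: 11:20–13:00, 13:50–14:00, 15:10–16:00.
Windows ≥ 90 min: 11:20–13:00.
That's 1 window.

1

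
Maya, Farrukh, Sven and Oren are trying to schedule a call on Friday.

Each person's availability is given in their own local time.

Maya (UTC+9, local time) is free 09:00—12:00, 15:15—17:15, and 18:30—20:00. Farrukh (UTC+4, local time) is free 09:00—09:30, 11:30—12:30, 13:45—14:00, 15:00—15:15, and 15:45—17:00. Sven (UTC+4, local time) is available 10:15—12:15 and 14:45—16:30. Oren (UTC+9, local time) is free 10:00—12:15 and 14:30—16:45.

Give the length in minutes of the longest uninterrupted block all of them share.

15 minutes

Maya → UTC: 00:00–03:00, 06:15–08:15, 09:30–11:00.
Farrukh → UTC: 05:00–05:30, 07:30–08:30, 09:45–10:00, 11:00–11:15, 11:45–13:00.
Sven → UTC: 06:15–08:15, 10:45–12:30.
Oren → UTC: 01:00–03:15, 05:30–07:45.
Maya ∩ Farrukh: 07:30–08:15, 09:45–10:00.
Maya ∩ Farrukh ∩ Sven: 07:30–08:15.
Maya ∩ Farrukh ∩ Sven ∩ Oren: 07:30–07:45.
Single common window of 15 minutes.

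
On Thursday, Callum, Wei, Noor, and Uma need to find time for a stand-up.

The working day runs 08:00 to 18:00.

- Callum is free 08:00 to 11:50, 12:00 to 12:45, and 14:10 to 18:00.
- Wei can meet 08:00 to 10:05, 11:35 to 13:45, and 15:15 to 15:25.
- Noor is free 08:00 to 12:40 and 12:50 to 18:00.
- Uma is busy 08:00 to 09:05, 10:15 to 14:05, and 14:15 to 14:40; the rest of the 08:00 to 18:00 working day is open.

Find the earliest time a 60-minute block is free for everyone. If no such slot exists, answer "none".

Uma free within 08:00–18:00: 09:05–10:15, 14:05–14:15, 14:40–18:00.
Callum ∩ Wei: 08:00–10:05, 11:35–11:50, 12:00–12:45, 15:15–15:25.
Callum ∩ Wei ∩ Noor: 08:00–10:05, 11:35–11:50, 12:00–12:40, 15:15–15:25.
Callum ∩ Wei ∩ Noor ∩ Uma: 09:05–10:05, 15:15–15:25.
Windows ≥ 60 min: 09:05–10:05.
Earliest such window starts at 09:05.

09:05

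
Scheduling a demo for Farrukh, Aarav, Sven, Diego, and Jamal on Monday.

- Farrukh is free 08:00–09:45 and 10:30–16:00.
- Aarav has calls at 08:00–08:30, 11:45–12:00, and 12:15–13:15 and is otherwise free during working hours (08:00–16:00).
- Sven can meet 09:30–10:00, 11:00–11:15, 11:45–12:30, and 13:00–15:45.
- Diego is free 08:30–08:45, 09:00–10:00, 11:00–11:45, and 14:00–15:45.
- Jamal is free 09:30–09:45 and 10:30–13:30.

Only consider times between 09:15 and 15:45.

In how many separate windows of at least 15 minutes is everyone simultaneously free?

Aarav free within 08:00–16:00: 08:30–11:45, 12:00–12:15, 13:15–16:00.
Farrukh ∩ Aarav: 08:30–09:45, 10:30–11:45, 12:00–12:15, 13:15–16:00.
Farrukh ∩ Aarav ∩ Sven: 09:30–09:45, 11:00–11:15, 12:00–12:15, 13:15–15:45.
Farrukh ∩ Aarav ∩ Sven ∩ Diego: 09:30–09:45, 11:00–11:15, 14:00–15:45.
Farrukh ∩ Aarav ∩ Sven ∩ Diego ∩ Jamal: 09:30–09:45, 11:00–11:15.
Restricted to 09:15–15:45: 09:30–09:45, 11:00–11:15.
Windows ≥ 15 min: 09:30–09:45, 11:00–11:15.
That's 2 windows.

2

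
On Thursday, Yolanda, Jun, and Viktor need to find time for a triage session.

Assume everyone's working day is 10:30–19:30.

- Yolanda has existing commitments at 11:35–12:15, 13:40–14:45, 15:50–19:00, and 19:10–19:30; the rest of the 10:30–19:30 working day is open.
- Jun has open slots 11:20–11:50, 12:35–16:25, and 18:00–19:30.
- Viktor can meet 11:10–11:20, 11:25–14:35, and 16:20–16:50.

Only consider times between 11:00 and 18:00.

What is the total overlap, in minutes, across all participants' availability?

75 minutes

Yolanda free within 10:30–19:30: 10:30–11:35, 12:15–13:40, 14:45–15:50, 19:00–19:10.
Yolanda ∩ Jun: 11:20–11:35, 12:35–13:40, 14:45–15:50, 19:00–19:10.
Yolanda ∩ Jun ∩ Viktor: 11:25–11:35, 12:35–13:40.
Restricted to 11:00–18:00: 11:25–11:35, 12:35–13:40.
Total common minutes: 10 + 65 = 75.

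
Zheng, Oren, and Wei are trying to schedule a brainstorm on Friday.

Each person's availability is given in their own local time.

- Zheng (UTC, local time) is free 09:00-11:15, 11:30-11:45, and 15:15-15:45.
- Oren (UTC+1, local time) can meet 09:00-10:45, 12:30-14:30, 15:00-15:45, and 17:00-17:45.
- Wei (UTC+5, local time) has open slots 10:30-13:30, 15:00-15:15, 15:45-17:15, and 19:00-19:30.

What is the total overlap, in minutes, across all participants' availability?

15 minutes

Zheng → UTC: 09:00–11:15, 11:30–11:45, 15:15–15:45.
Oren → UTC: 08:00–09:45, 11:30–13:30, 14:00–14:45, 16:00–16:45.
Wei → UTC: 05:30–08:30, 10:00–10:15, 10:45–12:15, 14:00–14:30.
Zheng ∩ Oren: 09:00–09:45, 11:30–11:45.
Zheng ∩ Oren ∩ Wei: 11:30–11:45.
Total common minutes: 15.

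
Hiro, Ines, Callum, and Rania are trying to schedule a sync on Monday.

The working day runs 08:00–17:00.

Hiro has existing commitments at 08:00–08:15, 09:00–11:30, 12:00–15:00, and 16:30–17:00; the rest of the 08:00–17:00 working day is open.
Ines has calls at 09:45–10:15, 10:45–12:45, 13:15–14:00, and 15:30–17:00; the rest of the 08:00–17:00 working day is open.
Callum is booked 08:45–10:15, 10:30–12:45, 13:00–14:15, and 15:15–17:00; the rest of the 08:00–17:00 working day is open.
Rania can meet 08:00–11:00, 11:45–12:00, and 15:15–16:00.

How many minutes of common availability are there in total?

30 minutes

Hiro free within 08:00–17:00: 08:15–09:00, 11:30–12:00, 15:00–16:30.
Ines free within 08:00–17:00: 08:00–09:45, 10:15–10:45, 12:45–13:15, 14:00–15:30.
Callum free within 08:00–17:00: 08:00–08:45, 10:15–10:30, 12:45–13:00, 14:15–15:15.
Hiro ∩ Ines: 08:15–09:00, 15:00–15:30.
Hiro ∩ Ines ∩ Callum: 08:15–08:45, 15:00–15:15.
Hiro ∩ Ines ∩ Callum ∩ Rania: 08:15–08:45.
Total common minutes: 30.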